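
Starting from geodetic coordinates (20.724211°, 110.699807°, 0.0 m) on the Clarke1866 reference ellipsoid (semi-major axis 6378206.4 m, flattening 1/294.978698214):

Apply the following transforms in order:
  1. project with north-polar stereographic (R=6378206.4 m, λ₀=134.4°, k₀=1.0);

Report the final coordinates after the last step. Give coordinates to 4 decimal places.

start: φ=20.724211°, λ=110.699807°, h=0.000 m
→ stereo (R=6378206.4, λ₀=134.4°): E=-3542198.9609, N=-8069280.6135

E=-3542198.9609 m, N=-8069280.6135 m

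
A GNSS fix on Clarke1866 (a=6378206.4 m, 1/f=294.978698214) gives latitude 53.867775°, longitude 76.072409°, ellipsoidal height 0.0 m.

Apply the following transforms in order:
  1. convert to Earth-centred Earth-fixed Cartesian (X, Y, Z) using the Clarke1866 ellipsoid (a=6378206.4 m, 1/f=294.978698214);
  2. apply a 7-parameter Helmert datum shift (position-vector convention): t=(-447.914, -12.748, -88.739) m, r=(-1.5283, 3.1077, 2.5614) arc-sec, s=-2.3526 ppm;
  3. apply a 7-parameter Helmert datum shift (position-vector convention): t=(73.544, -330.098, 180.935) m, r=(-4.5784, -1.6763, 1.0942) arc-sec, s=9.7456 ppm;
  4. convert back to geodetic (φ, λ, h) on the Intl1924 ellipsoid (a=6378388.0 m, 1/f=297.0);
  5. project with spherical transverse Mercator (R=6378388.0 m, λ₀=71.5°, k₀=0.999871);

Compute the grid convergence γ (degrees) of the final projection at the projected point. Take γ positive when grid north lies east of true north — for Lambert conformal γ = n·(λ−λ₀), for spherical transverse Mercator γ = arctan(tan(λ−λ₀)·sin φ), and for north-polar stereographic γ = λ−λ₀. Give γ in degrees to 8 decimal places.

start: φ=53.867775°, λ=76.072409°, h=0.000 m
→ ECEF (a=6378206.400, f=1/294.978698214): X=907239.9987, Y=3658431.0336, Z=5127876.6810
→ Helmert 7p (PV): X=906821.7793, Y=3658458.9393, Z=5127735.1025
→ Helmert 7p (PV): X=906843.0799, Y=3658283.1257, Z=5127892.1735
→ geod (Bowring, a=6378388.000): φ=53.86833659°, λ=76.07772430°, h=-405.5415 m
→ into tm (λ₀=71.5°): φ=53.86833659°, λ−λ₀=4.57772430°
convergence γ = 3.69999918°

3.69999918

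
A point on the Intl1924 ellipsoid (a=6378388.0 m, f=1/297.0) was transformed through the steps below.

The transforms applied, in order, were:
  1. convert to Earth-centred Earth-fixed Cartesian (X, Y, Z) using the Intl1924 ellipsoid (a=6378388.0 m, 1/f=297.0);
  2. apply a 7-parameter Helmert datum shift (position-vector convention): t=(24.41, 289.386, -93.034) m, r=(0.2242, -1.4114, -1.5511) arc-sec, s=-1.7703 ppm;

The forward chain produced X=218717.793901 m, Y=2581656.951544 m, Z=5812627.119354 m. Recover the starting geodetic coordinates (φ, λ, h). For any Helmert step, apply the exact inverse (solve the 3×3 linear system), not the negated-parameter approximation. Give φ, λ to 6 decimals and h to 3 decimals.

φ=66.121616°, λ=85.157033°, h=3437.907 m

start: X=218717.7939, Y=2581656.9515, Z=5812627.1194 m
→ Helmert⁻¹: X=218714.1337, Y=2581380.0982, Z=5812726.1412
→ geod (Bowring, a=6378388.000): φ=66.12161600°, λ=85.15703300°, h=3437.9070 m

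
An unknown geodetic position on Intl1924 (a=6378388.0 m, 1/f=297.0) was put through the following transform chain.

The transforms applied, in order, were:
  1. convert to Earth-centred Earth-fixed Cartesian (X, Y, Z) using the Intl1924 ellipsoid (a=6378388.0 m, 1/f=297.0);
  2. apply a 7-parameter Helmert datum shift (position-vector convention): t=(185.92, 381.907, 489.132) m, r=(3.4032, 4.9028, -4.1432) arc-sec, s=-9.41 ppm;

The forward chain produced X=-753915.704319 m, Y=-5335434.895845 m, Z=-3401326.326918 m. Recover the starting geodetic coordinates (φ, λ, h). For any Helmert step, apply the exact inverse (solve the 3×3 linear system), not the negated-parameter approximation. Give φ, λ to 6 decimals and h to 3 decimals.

φ=-32.436944°, λ=-98.042151°, h=564.720 m

start: X=-753915.7043, Y=-5335434.8958, Z=-3401326.3269 m
→ Helmert⁻¹: X=-753920.6802, Y=-5335938.2837, Z=-3401777.3520
→ geod (Bowring, a=6378388.000): φ=-32.43694400°, λ=-98.04215100°, h=564.7200 m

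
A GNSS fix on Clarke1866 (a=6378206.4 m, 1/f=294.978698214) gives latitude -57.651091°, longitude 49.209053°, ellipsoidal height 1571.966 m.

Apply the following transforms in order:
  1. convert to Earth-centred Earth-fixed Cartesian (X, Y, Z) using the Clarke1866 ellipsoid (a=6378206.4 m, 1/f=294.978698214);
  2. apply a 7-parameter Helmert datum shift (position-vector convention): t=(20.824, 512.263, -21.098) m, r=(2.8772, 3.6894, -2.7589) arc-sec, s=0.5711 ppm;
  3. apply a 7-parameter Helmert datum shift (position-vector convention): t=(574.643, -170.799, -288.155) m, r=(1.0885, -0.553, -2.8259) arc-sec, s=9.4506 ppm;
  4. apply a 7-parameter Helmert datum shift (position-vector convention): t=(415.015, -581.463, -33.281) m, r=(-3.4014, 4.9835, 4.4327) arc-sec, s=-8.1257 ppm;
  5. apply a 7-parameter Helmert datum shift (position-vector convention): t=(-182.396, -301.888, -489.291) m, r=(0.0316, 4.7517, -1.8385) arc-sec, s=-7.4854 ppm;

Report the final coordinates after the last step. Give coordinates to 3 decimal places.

X=2236065.092 m, Y=2590160.125 m, Z=-5367107.021 m

start: φ=-57.651091°, λ=49.209053°, h=1571.966 m
→ ECEF (a=6378206.400, f=1/294.978698214): X=2235546.8357, Y=2590733.3975, Z=-5366173.1383
→ Helmert 7p (PV): X=2235507.6056, Y=2591292.0915, Z=-5366201.1492
→ Helmert 7p (PV): X=2236153.2645, Y=2591143.4730, Z=-5366520.3496
→ Helmert 7p (PV): X=2236364.7673, Y=2590500.5148, Z=-5366606.7793
→ Helmert 7p (PV): X=2236065.0919, Y=2590160.1248, Z=-5367107.0207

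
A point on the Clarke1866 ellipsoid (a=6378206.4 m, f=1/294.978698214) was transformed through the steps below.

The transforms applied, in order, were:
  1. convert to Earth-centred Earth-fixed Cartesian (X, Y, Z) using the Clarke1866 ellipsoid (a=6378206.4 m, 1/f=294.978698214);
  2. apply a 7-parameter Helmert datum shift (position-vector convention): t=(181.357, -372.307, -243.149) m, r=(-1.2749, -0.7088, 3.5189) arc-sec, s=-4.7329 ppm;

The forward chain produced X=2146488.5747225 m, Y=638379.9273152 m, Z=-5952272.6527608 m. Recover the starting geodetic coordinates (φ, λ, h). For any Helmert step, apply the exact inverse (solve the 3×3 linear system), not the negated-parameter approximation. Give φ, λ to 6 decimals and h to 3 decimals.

φ=-69.510144°, λ=16.573354°, h=124.102 m

start: X=2146488.5747, Y=638379.9273, Z=-5952272.6528 m
→ Helmert⁻¹: X=2146307.8198, Y=638755.4303, Z=-5952061.1017
→ geod (Bowring, a=6378206.400): φ=-69.51014400°, λ=16.57335400°, h=124.1020 m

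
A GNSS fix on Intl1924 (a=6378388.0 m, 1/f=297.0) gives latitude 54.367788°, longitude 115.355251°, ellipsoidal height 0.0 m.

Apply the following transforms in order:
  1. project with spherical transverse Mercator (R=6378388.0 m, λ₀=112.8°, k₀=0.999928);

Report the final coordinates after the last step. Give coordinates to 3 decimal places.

E=165691.370 m, N=6055000.675 m

start: φ=54.367788°, λ=115.355251°, h=0.000 m
→ tm (R=6378388.0, λ₀=112.8°): E=165691.3697, N=6055000.6746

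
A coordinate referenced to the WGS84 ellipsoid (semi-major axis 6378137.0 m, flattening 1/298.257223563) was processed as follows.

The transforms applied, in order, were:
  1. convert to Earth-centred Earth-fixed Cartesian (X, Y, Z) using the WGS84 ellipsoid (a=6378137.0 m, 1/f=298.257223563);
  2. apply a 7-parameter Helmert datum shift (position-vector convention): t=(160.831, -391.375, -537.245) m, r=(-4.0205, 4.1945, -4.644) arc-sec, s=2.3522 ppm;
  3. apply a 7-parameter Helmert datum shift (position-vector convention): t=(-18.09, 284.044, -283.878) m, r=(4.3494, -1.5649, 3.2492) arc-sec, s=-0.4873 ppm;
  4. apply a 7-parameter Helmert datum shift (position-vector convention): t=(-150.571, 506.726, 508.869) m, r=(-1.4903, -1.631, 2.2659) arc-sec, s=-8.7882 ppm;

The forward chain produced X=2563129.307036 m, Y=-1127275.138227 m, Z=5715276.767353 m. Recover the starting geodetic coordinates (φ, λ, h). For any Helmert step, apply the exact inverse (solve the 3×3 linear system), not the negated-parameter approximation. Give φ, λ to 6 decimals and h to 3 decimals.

start: X=2563129.3070, Y=-1127275.1382, Z=5715276.7674 m
→ Helmert⁻¹: X=2563335.2035, Y=-1127861.2251, Z=5714789.7032
→ Helmert⁻¹: X=2563380.1321, Y=-1128065.6877, Z=5715080.7052
→ Helmert⁻¹: X=2563122.4320, Y=-1127725.3609, Z=5715634.6468
→ geod (Bowring, a=6378137.000): φ=64.05017100°, λ=-23.74858600°, h=3859.2210 m

φ=64.050171°, λ=-23.748586°, h=3859.221 m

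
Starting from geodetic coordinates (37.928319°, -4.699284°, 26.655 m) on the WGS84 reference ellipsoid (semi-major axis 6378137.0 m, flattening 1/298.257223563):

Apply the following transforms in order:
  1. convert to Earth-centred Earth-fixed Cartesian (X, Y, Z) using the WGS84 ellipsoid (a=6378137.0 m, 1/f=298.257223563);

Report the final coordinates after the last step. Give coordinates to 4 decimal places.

X=5020411.3200 m, Y=-412689.7829 m, Z=3899187.6482 m

start: φ=37.928319°, λ=-4.699284°, h=26.655 m
→ ECEF (a=6378137.000, f=1/298.257223563): X=5020411.3200, Y=-412689.7829, Z=3899187.6482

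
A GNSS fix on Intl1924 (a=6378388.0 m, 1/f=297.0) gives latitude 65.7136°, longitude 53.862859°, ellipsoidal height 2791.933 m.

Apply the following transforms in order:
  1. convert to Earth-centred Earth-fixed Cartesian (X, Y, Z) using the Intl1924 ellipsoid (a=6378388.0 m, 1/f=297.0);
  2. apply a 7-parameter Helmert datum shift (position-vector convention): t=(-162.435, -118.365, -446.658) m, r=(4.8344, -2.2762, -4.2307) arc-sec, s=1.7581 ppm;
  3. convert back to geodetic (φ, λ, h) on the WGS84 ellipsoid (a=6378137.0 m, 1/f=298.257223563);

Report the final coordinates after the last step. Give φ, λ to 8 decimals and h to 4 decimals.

φ=65.71435223°, λ=53.86240079°, h=2492.8175 m

start: φ=65.713600°, λ=53.862859°, h=2791.933 m
→ ECEF (a=6378388.000, f=1/297.0): X=1552098.1626, Y=2125562.2161, Z=5793561.7517
→ Helmert 7p (PV): X=1551918.1198, Y=2125279.9641, Z=5793192.2259
→ geod (Bowring, a=6378137.000): φ=65.71435223°, λ=53.86240079°, h=2492.8175 m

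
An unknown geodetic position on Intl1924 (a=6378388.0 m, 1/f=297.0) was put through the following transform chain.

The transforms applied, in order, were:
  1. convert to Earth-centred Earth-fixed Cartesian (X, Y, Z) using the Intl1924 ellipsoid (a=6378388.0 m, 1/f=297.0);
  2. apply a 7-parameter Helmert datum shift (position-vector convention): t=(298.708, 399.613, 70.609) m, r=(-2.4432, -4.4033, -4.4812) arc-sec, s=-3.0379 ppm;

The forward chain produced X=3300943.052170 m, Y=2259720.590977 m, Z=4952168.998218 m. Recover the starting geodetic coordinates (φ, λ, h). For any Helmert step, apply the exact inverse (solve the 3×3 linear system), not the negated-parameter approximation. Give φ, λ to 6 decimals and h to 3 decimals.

φ=51.260068°, λ=34.391690°, h=348.216 m

start: X=3300943.0522, Y=2259720.5910, Z=4952168.9982 m
→ Helmert⁻¹: X=3300711.0018, Y=2259340.8940, Z=4952069.7321
→ geod (Bowring, a=6378388.000): φ=51.26006800°, λ=34.39169000°, h=348.2160 m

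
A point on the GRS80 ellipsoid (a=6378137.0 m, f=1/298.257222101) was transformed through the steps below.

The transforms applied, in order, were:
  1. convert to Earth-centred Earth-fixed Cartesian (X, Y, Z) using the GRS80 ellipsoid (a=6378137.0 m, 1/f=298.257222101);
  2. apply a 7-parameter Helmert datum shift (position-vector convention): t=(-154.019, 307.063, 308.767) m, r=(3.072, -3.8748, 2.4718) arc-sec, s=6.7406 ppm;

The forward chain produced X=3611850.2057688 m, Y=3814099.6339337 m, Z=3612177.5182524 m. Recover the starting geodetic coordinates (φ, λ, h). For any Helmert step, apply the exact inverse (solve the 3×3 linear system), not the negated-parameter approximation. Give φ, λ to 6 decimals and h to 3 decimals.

φ=34.691320°, λ=46.555750°, h=3438.209 m

start: X=3611850.2058, Y=3814099.6339, Z=3612177.5183 m
→ Helmert⁻¹: X=3612093.4289, Y=3813777.3689, Z=3611719.7497
→ geod (Bowring, a=6378137.000): φ=34.69132000°, λ=46.55575000°, h=3438.2090 m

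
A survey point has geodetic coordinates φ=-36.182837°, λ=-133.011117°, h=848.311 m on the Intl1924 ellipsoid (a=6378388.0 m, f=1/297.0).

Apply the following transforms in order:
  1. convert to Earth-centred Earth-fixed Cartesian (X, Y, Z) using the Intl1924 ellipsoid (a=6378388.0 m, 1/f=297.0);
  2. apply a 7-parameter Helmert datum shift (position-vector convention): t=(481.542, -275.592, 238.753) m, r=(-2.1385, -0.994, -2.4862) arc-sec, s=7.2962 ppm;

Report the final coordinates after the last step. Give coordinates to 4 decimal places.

X=-3515977.7442 m, Y=-3769716.9810 m, Z=-3744912.1949 m

start: φ=-36.182837°, λ=-133.011117°, h=848.311 m
→ ECEF (a=6378388.000, f=1/297.0): X=-3516406.2432, Y=-3769417.4427, Z=-3745145.7573
→ Helmert 7p (PV): X=-3515977.7442, Y=-3769716.9810, Z=-3744912.1949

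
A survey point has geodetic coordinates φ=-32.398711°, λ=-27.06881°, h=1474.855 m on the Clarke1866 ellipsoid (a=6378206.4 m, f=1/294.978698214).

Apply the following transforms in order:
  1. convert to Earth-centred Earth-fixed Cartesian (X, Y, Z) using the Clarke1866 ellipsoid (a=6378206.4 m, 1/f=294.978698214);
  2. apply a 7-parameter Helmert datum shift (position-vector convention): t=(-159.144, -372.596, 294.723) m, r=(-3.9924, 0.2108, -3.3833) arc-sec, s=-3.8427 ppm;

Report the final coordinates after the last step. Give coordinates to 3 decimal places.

X=4801017.928 m, Y=-2454128.807 m, Z=-3398103.569 m

start: φ=-32.398711°, λ=-27.068810°, h=1474.855 m
→ ECEF (a=6378206.400, f=1/294.978698214): X=4801239.2408, Y=-2453621.1075, Z=-3398453.9359
→ Helmert 7p (PV): X=4801017.9280, Y=-2454128.8072, Z=-3398103.5691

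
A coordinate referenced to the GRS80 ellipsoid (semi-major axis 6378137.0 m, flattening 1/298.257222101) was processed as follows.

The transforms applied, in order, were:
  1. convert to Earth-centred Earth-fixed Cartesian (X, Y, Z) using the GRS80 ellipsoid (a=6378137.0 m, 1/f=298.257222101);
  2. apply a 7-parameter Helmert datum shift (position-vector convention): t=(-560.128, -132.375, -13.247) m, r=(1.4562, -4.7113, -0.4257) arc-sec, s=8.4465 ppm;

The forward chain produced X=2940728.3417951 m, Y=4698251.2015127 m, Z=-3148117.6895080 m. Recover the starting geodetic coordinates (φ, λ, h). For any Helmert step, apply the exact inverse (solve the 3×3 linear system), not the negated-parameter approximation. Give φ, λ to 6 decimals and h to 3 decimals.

start: X=2940728.3418, Y=4698251.2015, Z=-3148117.6895 m
→ Helmert⁻¹: X=2941182.0221, Y=4698327.7364, Z=-3148178.2014
→ geod (Bowring, a=6378137.000): φ=-29.76016500°, λ=57.95318100°, h=1724.9380 m

φ=-29.760165°, λ=57.953181°, h=1724.938 m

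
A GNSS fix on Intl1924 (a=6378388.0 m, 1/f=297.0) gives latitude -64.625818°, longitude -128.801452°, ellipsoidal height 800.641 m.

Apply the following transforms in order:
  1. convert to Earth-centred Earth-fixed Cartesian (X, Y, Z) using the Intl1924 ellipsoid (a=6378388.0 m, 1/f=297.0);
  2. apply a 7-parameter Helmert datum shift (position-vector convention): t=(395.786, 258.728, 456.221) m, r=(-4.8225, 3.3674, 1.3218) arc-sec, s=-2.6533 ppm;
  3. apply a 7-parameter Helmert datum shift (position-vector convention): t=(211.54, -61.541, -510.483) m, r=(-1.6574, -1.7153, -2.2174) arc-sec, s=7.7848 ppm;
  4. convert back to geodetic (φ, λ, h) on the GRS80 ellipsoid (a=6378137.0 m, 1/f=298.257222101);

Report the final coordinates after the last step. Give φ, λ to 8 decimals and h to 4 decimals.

start: φ=-64.625818°, λ=-128.801452°, h=800.641 m
→ ECEF (a=6378388.000, f=1/297.0): X=-1717695.8900, Y=-2136271.9587, Z=-5740808.3953
→ Helmert 7p (PV): X=-1717375.5786, Y=-2136152.7905, Z=-5740258.9536
→ Helmert 7p (PV): X=-1717152.6360, Y=-2136258.6238, Z=-5740811.2405
→ geod (Bowring, a=6378137.000): φ=-64.62803548°, λ=-128.79277637°, h=829.3553 m

φ=-64.62803548°, λ=-128.79277637°, h=829.3553 m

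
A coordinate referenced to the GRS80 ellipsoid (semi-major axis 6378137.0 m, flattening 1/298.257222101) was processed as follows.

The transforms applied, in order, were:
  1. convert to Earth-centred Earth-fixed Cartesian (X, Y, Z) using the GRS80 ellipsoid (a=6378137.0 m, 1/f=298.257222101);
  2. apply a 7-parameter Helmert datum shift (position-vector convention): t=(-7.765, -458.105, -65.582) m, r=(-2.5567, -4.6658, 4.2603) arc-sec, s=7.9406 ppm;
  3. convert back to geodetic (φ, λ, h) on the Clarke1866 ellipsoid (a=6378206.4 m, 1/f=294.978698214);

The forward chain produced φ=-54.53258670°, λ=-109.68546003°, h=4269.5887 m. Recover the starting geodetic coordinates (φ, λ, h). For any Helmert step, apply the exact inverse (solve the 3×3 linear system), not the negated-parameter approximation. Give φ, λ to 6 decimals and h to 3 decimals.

start: φ=-54.532587°, λ=-109.685460°, h=4269.589 m
→ ECEF (a=6378206.400, f=1/294.978698214): X=-1250310.6633, Y=-3494776.4825, Z=-5174640.4946
→ Helmert⁻¹: X=-1250482.1918, Y=-3494200.6629, Z=-5174548.8487
→ geod (Bowring, a=6378137.000): φ=-54.53363000°, λ=-109.69094800°, h=3825.6650 m

φ=-54.533630°, λ=-109.690948°, h=3825.665 m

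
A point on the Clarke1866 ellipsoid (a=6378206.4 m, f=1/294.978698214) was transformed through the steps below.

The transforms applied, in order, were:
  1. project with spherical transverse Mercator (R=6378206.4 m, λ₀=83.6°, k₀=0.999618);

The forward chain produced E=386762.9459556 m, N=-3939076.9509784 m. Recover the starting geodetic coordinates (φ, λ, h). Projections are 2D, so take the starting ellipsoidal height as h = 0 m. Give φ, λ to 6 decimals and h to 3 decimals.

φ=-35.323704°, λ=87.858596°, h=0.000 m

start: E=386762.9460, N=-3939076.9510 m
→ tm⁻¹: φ=-35.32370400°, λ=87.85859600°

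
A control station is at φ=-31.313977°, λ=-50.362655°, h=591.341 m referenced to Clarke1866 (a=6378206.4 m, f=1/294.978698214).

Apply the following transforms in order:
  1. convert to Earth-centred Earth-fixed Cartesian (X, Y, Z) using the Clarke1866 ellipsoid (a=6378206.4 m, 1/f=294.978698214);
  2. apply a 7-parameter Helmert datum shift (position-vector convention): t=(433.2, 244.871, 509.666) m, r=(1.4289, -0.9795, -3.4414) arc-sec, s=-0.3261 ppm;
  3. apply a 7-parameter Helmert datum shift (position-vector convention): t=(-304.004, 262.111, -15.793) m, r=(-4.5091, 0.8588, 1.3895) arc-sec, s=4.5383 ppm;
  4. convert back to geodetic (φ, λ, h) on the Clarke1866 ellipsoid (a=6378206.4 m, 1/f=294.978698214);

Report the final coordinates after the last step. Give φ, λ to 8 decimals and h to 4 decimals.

start: φ=-31.313977°, λ=-50.362655°, h=591.341 m
→ ECEF (a=6378206.400, f=1/294.978698214): X=3479631.3480, Y=-4200574.1954, Z=-3295813.2260
→ Helmert 7p (PV): X=3480008.9804, Y=-4200363.1783, Z=-3295315.0608
→ Helmert 7p (PV): X=3479735.3452, Y=-4200168.7250, Z=-3295268.4749
→ geod (Bowring, a=6378206.400): φ=-31.31093209°, λ=-50.35909659°, h=98.1486 m

φ=-31.31093209°, λ=-50.35909659°, h=98.1486 m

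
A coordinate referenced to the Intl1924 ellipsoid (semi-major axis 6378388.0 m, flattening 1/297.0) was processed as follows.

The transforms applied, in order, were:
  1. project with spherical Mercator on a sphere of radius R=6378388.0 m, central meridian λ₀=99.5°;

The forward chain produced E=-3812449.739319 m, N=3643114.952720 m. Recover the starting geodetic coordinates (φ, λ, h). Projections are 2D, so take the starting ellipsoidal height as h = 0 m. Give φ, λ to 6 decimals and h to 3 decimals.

start: E=-3812449.7393, N=3643114.9527 m
→ merc⁻¹: φ=31.07868100°, λ=65.25352900°

φ=31.078681°, λ=65.253529°, h=0.000 m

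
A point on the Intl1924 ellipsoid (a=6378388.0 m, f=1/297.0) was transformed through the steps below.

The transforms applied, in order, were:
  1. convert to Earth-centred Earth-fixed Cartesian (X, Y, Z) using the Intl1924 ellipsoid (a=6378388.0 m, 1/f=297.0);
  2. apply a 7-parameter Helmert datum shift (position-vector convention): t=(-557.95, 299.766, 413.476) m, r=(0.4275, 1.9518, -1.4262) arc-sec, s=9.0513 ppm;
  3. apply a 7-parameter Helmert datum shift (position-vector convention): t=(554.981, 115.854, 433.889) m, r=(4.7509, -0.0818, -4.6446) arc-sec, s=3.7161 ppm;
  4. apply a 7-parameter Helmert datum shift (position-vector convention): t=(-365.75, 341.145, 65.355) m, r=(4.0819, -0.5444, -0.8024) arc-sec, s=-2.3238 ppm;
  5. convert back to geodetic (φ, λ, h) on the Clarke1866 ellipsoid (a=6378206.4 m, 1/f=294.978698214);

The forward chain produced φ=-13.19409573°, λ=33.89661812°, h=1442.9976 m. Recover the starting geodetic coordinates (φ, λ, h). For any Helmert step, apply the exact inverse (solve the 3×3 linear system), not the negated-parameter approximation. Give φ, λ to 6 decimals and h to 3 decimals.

φ=-13.202915°, λ=33.890292°, h=1282.876 m

start: φ=-13.194096°, λ=33.896618°, h=1442.998 m
→ ECEF (a=6378206.400, f=1/294.978698214): X=5156520.8217, Y=3464596.4119, Z=-1446559.4459
→ Helmert⁻¹: X=5156881.2605, Y=3464254.7484, Z=-1446710.3295
→ Helmert⁻¹: X=5156228.5384, Y=3464208.7937, Z=-1447220.6768
→ Helmert⁻¹: X=5156729.5601, Y=3463910.3306, Z=-1447579.4331
→ geod (Bowring, a=6378388.000): φ=-13.20291500°, λ=33.89029200°, h=1282.8760 m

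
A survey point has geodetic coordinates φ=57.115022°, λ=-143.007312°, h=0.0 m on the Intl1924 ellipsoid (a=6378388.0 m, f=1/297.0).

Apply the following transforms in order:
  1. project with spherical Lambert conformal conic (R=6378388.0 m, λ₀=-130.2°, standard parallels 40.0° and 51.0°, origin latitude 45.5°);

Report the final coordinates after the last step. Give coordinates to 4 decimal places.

E=-784389.9194 m, N=1359049.5902 m

start: φ=57.115022°, λ=-143.007312°, h=0.000 m
→ lcc (R=6378388.0, λ₀=-130.2°): E=-784389.9194, N=1359049.5902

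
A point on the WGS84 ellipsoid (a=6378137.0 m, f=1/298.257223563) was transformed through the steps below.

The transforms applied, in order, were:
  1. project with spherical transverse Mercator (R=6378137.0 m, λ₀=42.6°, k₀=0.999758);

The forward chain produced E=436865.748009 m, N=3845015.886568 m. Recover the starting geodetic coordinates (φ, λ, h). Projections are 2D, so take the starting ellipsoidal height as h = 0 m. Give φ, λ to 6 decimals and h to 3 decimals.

φ=34.456374°, λ=47.358628°, h=0.000 m

start: E=436865.7480, N=3845015.8866 m
→ tm⁻¹: φ=34.45637400°, λ=47.35862800°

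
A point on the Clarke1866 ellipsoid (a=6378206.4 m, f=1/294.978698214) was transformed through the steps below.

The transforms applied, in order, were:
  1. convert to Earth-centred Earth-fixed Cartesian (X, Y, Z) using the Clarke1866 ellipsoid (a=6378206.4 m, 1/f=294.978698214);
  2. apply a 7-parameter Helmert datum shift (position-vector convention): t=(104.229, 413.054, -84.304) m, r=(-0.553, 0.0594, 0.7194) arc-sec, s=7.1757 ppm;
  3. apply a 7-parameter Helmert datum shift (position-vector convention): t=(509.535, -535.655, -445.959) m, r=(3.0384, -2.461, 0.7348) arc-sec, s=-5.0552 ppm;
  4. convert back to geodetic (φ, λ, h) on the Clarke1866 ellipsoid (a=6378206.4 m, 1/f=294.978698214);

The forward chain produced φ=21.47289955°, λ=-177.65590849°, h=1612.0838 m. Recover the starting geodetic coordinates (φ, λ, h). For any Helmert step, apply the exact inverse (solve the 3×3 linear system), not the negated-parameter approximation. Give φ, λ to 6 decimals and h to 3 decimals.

start: φ=21.472900°, λ=-177.655908°, h=1612.084 m
→ ECEF (a=6378206.400, f=1/294.978698214): X=-5934723.8462, Y=-242937.6612, Z=2320652.2481
→ Helmert⁻¹: X=-5935236.5539, Y=-242347.8955, Z=2321184.3256
→ Helmert⁻¹: X=-5935299.7080, Y=-242744.7300, Z=2321249.6129
→ geod (Bowring, a=6378206.400): φ=21.47604300°, λ=-177.65799500°, h=2358.8690 m

φ=21.476043°, λ=-177.657995°, h=2358.869 m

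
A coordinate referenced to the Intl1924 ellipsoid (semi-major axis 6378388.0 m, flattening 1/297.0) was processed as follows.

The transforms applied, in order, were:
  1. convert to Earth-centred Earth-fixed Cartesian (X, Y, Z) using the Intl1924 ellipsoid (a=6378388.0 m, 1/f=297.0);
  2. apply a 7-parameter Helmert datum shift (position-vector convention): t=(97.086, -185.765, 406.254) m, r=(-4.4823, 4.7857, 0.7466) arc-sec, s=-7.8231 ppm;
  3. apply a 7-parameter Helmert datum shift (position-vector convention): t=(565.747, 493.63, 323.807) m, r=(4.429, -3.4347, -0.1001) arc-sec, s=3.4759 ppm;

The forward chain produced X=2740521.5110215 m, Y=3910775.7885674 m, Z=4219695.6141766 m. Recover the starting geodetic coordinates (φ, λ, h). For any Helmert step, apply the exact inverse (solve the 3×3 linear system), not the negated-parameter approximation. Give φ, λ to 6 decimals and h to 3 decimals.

start: X=2740521.5110, Y=3910775.7886, Z=4219695.6142 m
→ Helmert⁻¹: X=2740014.6007, Y=3910360.4935, Z=4219227.5499
→ Helmert⁻¹: X=2739855.2158, Y=3910475.2518, Z=4219002.8475
→ geod (Bowring, a=6378388.000): φ=41.65556700°, λ=54.98318200°, h=2758.3910 m

φ=41.655567°, λ=54.983182°, h=2758.391 m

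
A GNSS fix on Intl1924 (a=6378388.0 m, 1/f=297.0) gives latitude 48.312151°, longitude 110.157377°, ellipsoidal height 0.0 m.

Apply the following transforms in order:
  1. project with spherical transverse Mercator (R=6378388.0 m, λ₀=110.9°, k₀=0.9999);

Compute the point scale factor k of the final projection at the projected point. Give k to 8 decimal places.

start: φ=48.312151°, λ=110.157377°, h=0.000 m
→ into tm (λ₀=110.9°): φ=48.31215100°, λ−λ₀=-0.74262300°
scale k = 0.99993715

0.99993715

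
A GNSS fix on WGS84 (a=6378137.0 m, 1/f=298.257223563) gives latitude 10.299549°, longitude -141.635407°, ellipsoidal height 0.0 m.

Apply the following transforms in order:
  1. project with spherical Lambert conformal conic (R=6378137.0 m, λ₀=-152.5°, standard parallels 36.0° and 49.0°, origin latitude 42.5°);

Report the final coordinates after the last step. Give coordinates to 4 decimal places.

E=1362913.7248 m, N=-3656685.0773 m

start: φ=10.299549°, λ=-141.635407°, h=0.000 m
→ lcc (R=6378137.0, λ₀=-152.5°): E=1362913.7248, N=-3656685.0773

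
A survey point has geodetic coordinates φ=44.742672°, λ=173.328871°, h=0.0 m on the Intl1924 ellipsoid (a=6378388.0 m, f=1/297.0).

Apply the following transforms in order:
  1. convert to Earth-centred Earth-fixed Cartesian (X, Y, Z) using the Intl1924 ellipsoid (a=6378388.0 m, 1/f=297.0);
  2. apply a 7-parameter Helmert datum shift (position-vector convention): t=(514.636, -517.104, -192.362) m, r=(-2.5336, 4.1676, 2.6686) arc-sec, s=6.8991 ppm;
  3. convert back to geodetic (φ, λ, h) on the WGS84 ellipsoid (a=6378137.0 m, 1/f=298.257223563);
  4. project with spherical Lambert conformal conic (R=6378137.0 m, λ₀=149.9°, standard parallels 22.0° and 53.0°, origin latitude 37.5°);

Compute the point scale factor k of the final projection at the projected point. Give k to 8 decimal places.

start: φ=44.742672°, λ=173.328871°, h=0.000 m
→ ECEF (a=6378388.000, f=1/297.0): X=-4507251.5713, Y=527177.9871, Z=4467162.1469
→ Helmert 7p (PV): X=-4506684.5917, Y=526661.0777, Z=4467085.1989
→ geod (Bowring, a=6378137.000): φ=44.74530558°, λ=173.33452239°, h=-290.9770 m
→ into lcc (λ₀=149.9°): φ=44.74530558°, λ−λ₀=23.43452239°
scale k = 0.97025821

0.97025821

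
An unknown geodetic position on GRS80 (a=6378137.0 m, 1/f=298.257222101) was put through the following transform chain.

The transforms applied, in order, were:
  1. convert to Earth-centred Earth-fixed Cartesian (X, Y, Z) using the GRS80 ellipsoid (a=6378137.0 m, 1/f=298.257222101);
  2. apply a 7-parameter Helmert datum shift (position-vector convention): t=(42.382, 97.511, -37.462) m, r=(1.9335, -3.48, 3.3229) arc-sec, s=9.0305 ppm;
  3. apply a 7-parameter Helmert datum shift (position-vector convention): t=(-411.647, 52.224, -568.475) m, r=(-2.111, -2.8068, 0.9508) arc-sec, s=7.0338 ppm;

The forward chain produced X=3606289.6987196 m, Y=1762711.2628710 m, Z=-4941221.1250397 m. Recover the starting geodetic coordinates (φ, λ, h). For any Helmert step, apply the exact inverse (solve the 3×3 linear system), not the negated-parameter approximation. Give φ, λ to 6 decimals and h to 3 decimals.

φ=-51.095533°, λ=26.044408°, h=537.267 m

start: X=3606289.6987, Y=1762711.2629, Z=-4941221.1250 m
→ Helmert⁻¹: X=3606616.8712, Y=1762680.5803, Z=-4940648.9367
→ Helmert⁻¹: X=3606486.9572, Y=1762462.7395, Z=-4940644.2269
→ geod (Bowring, a=6378137.000): φ=-51.09553300°, λ=26.04440800°, h=537.2670 m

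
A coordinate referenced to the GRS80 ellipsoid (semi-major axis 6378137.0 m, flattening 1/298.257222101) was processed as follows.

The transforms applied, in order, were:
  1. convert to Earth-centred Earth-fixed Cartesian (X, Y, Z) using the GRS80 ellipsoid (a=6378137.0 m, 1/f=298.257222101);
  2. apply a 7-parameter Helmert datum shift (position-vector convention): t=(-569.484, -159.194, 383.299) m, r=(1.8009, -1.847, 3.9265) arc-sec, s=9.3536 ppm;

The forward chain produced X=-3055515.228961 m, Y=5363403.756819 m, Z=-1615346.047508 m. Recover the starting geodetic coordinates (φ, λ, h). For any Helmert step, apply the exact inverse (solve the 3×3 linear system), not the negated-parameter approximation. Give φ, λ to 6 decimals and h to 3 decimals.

start: X=-3055515.2290, Y=5363403.7568, Z=-1615346.0475 m
→ Helmert⁻¹: X=-3054829.5368, Y=5363556.8281, Z=-1615733.7085
→ geod (Bowring, a=6378137.000): φ=-14.76331200°, λ=119.66380300°, h=3704.7860 m

φ=-14.763312°, λ=119.663803°, h=3704.786 m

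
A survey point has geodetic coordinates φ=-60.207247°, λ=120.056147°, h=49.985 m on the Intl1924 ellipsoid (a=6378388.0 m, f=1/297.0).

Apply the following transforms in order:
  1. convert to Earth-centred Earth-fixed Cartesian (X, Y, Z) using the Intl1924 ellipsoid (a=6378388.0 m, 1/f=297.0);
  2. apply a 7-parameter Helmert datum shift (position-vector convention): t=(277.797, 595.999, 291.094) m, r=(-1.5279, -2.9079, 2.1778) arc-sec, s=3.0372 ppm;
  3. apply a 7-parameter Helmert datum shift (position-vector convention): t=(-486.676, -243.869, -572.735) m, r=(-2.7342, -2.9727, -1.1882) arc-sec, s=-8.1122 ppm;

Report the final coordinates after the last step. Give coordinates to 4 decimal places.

X=-1591387.9690 m, Y=2750255.8559 m, Z=-5512504.2405 m

start: φ=-60.207247°, λ=120.056147°, h=49.985 m
→ ECEF (a=6378388.000, f=1/297.0): X=-1591331.1198, Y=2750039.2188, Z=-5512148.3760
→ Helmert 7p (PV): X=-1591009.4818, Y=2750585.9373, Z=-5511916.8288
→ Helmert 7p (PV): X=-1591387.9690, Y=2750255.8559, Z=-5512504.2405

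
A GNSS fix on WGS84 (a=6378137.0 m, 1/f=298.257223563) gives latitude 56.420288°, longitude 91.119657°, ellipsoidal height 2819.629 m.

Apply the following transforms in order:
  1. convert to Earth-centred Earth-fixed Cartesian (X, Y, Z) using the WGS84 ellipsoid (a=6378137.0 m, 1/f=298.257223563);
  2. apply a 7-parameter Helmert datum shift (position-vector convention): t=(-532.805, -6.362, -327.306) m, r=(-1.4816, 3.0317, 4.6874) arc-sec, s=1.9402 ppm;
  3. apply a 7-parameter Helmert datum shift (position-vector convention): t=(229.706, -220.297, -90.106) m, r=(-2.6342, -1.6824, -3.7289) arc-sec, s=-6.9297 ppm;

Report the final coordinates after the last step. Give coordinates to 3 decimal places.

start: φ=56.420288°, λ=91.119657°, h=2819.629 m
→ ECEF (a=6378137.000, f=1/298.257223563): X=-69124.5578, Y=3536834.2795, Z=5292817.4696
→ Helmert 7p (PV): X=-69660.0776, Y=3536871.2271, Z=5292476.0436
→ Helmert 7p (PV): X=-69409.1169, Y=3536695.2695, Z=5292303.5253

X=-69409.117 m, Y=3536695.270 m, Z=5292303.525 m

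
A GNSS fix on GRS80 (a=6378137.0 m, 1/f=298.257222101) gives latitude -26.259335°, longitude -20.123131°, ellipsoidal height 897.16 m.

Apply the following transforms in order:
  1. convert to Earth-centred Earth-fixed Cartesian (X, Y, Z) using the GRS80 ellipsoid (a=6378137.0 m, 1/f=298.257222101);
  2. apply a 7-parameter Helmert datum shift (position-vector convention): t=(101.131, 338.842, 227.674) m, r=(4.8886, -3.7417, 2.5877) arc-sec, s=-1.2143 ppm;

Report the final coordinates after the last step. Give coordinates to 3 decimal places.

X=5375195.733 m, Y=-1968965.794 m, Z=-2804972.280 m

start: φ=-26.259335°, λ=-20.123131°, h=897.160 m
→ ECEF (a=6378137.000, f=1/298.257222101): X=5375025.5333, Y=-1969440.9462, Z=-2805254.1877
→ Helmert 7p (PV): X=5375195.7331, Y=-1968965.7941, Z=-2804972.2798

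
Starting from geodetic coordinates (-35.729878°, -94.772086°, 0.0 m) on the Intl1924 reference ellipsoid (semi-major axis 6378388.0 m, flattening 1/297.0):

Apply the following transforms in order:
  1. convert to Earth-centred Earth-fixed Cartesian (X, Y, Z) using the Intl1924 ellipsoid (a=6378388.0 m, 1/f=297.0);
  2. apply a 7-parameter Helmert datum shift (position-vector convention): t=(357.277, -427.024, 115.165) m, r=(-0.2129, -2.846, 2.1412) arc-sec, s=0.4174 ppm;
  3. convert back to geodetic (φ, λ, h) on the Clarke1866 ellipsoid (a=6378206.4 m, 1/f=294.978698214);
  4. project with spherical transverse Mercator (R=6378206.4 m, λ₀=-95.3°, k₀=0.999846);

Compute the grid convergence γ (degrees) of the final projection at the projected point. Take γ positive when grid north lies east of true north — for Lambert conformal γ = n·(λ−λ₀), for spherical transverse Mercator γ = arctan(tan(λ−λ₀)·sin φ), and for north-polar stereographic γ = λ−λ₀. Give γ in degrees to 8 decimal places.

-0.31148162

start: φ=-35.729878°, λ=-94.772086°, h=0.000 m
→ ECEF (a=6378388.000, f=1/297.0): X=-431251.4754, Y=-5165818.0257, Z=-3703960.7236
→ Helmert 7p (PV): X=-430789.6464, Y=-5166255.5058, Z=-3703847.7229
→ geod (Bowring, a=6378206.400): φ=-35.72820977°, λ=-94.76659731°, h=488.2134 m
→ into tm (λ₀=-95.3°): φ=-35.72820977°, λ−λ₀=0.53340269°
convergence γ = -0.31148162°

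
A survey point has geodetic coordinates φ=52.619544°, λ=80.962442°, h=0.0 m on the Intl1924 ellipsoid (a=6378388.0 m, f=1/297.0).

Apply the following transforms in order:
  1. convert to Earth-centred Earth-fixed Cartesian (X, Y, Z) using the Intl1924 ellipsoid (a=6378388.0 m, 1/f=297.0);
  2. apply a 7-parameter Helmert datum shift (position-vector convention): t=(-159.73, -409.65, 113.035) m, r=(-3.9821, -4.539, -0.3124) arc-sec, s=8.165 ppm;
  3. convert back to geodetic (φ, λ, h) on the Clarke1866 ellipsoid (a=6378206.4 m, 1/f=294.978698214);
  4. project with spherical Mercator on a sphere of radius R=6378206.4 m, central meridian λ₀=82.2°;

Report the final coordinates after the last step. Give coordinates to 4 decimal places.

E=-137416.5888 m, N=6913751.6754 m

start: φ=52.619544°, λ=80.962442°, h=0.000 m
→ ECEF (a=6378388.000, f=1/297.0): X=609571.1513, Y=3832419.8383, Z=5045051.7836
→ Helmert 7p (PV): X=609311.1822, Y=3832137.9562, Z=5045145.4372
→ geod (Bowring, a=6378206.400): φ=52.62360600°, λ=80.96557921°, h=154.6561 m
→ merc (R=6378206.4, λ₀=82.2°): E=-137416.5888, N=6913751.6754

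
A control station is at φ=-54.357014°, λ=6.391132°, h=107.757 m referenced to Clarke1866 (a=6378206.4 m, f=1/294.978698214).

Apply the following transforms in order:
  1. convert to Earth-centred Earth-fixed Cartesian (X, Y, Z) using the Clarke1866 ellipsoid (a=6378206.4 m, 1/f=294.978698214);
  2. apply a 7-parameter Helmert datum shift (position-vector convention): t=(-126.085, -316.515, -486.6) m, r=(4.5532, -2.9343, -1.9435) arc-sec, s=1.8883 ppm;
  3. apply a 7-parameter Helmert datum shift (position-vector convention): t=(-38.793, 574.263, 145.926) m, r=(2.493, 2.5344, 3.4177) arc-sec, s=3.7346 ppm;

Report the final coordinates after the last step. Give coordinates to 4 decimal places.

start: φ=-54.357014°, λ=6.391132°, h=107.757 m
→ ECEF (a=6378206.400, f=1/294.978698214): X=3702036.9323, Y=414669.7905, Z=-5159886.2725
→ Helmert 7p (PV): X=3701995.1492, Y=414433.0789, Z=-5160320.7974
→ Helmert 7p (PV): X=3701899.9089, Y=415132.5999, Z=-5160234.6211

X=3701899.9089 m, Y=415132.5999 m, Z=-5160234.6211 m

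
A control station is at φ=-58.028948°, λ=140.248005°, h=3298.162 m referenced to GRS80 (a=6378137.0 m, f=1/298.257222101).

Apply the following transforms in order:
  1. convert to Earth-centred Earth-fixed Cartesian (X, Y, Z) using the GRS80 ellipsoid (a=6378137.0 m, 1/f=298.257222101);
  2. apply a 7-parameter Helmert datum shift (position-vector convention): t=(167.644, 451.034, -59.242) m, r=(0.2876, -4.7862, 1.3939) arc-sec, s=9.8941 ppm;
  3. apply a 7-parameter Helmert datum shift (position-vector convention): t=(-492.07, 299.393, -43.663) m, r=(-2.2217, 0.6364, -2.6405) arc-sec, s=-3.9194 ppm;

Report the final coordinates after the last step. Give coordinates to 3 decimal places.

start: φ=-58.028948°, λ=140.248005°, h=3298.162 m
→ ECEF (a=6378137.000, f=1/298.257222101): X=-2604049.6037, Y=2165918.5880, Z=-5390243.4638
→ Helmert 7p (PV): X=-2603797.2841, Y=2166380.9698, Z=-5390413.4427
→ Helmert 7p (PV): X=-2604268.0473, Y=2166647.1438, Z=-5390451.2792

X=-2604268.047 m, Y=2166647.144 m, Z=-5390451.279 m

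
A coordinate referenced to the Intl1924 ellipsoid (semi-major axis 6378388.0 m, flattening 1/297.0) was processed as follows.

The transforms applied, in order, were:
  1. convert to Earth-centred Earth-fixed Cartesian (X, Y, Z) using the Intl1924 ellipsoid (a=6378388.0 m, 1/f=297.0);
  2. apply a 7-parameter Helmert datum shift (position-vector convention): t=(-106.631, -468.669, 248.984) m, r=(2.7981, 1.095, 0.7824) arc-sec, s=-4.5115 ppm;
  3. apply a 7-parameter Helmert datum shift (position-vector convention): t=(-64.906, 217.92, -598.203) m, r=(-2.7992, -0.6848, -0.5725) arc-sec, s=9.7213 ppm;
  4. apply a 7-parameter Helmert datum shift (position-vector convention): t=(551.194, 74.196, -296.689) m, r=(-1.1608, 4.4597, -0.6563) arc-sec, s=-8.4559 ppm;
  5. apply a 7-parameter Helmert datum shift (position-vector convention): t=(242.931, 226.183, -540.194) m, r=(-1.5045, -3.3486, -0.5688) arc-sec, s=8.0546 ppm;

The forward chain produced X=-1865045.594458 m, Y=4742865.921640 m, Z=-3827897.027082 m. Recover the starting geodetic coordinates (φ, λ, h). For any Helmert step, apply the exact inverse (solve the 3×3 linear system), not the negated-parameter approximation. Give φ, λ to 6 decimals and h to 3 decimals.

start: X=-1865045.5945, Y=4742865.9216, Z=-3827897.0271 m
→ Helmert⁻¹: X=-1865348.7133, Y=4742624.3111, Z=-3827261.1297
→ Helmert⁻¹: X=-1865848.0308, Y=4742605.8185, Z=-3827010.4533
→ Helmert⁻¹: X=-1865790.8533, Y=4742388.5445, Z=-3826304.5001
→ Helmert⁻¹: X=-1865654.3344, Y=4742833.7772, Z=-3826644.9911
→ geod (Bowring, a=6378388.000): φ=-37.08583500°, λ=111.47283000°, h=2632.0470 m

φ=-37.085835°, λ=111.472830°, h=2632.047 m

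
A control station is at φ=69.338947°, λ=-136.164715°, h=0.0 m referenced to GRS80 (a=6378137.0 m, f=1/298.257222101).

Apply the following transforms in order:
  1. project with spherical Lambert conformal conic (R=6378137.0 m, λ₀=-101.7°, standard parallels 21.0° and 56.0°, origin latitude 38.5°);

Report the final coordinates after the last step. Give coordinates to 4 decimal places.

E=-1509603.9074 m, N=3748949.1348 m

start: φ=69.338947°, λ=-136.164715°, h=0.000 m
→ lcc (R=6378137.0, λ₀=-101.7°): E=-1509603.9074, N=3748949.1348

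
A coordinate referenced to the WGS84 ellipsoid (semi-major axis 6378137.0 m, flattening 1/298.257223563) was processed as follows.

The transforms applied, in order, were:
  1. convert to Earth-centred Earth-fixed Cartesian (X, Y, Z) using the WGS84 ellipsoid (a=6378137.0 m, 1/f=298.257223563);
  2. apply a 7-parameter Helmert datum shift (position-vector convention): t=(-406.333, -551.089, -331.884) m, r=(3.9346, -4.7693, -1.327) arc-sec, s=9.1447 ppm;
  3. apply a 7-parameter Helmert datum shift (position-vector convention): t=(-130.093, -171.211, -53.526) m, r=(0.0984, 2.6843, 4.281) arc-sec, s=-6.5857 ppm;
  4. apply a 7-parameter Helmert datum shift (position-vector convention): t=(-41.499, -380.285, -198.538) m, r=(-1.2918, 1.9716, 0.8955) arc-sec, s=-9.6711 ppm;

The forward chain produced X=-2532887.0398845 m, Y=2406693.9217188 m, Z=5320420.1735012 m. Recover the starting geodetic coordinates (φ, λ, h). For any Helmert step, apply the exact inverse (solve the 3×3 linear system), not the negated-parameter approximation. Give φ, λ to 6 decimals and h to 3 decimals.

start: X=-2532887.0399, Y=2406693.9217, Z=5320420.1735 m
→ Helmert⁻¹: X=-2532910.4442, Y=2407075.1603, Z=5320661.0323
→ Helmert⁻¹: X=-2532816.3109, Y=2407317.3314, Z=5320715.4890
→ Helmert⁻¹: X=-2532279.2777, Y=2407931.6108, Z=5321011.3335
→ geod (Bowring, a=6378137.000): φ=56.88295200°, λ=136.44186000°, h=2652.2380 m

φ=56.882952°, λ=136.441860°, h=2652.238 m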